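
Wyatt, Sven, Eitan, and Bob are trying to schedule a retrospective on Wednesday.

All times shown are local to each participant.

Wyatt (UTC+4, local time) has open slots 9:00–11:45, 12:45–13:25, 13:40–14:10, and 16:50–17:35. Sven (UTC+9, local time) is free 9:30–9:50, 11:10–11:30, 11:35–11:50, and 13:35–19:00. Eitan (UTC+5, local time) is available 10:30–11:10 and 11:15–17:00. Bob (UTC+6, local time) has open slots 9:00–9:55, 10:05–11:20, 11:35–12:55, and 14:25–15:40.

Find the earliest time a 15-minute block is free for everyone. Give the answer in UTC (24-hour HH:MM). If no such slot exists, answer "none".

05:35

Wyatt → UTC: 05:00–07:45, 08:45–09:25, 09:40–10:10, 12:50–13:35.
Sven → UTC: 00:30–00:50, 02:10–02:30, 02:35–02:50, 04:35–10:00.
Eitan → UTC: 05:30–06:10, 06:15–12:00.
Bob → UTC: 03:00–03:55, 04:05–05:20, 05:35–06:55, 08:25–09:40.
Wyatt ∩ Sven: 05:00–07:45, 08:45–09:25, 09:40–10:00.
Wyatt ∩ Sven ∩ Eitan: 05:30–06:10, 06:15–07:45, 08:45–09:25, 09:40–10:00.
Wyatt ∩ Sven ∩ Eitan ∩ Bob: 05:35–06:10, 06:15–06:55, 08:45–09:25.
Windows ≥ 15 min: 05:35–06:10, 06:15–06:55, 08:45–09:25.
Earliest such window starts at 05:35.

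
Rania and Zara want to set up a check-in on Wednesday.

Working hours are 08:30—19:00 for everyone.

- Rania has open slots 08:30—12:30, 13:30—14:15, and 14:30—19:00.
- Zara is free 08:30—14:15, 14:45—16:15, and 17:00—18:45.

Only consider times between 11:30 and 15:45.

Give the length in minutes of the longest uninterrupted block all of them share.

60 minutes

Rania ∩ Zara: 08:30–12:30, 13:30–14:15, 14:45–16:15, 17:00–18:45.
Restricted to 11:30–15:45: 11:30–12:30, 13:30–14:15, 14:45–15:45.
Common window lengths: 60, 45, 60 min; longest is 60.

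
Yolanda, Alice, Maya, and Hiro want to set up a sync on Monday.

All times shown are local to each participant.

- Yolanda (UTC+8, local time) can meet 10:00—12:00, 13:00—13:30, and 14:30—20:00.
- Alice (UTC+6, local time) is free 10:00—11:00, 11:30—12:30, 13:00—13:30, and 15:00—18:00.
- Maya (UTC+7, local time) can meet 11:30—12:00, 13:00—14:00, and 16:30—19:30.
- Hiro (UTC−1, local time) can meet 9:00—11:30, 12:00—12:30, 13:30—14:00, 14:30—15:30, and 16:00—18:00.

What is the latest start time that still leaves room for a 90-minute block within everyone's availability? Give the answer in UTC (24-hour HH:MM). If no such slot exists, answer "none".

Yolanda → UTC: 02:00–04:00, 05:00–05:30, 06:30–12:00.
Alice → UTC: 04:00–05:00, 05:30–06:30, 07:00–07:30, 09:00–12:00.
Maya → UTC: 04:30–05:00, 06:00–07:00, 09:30–12:30.
Hiro → UTC: 10:00–12:30, 13:00–13:30, 14:30–15:00, 15:30–16:30, 17:00–19:00.
Yolanda ∩ Alice: 07:00–07:30, 09:00–12:00.
Yolanda ∩ Alice ∩ Maya: 09:30–12:00.
Yolanda ∩ Alice ∩ Maya ∩ Hiro: 10:00–12:00.
Windows ≥ 90 min: 10:00–12:00.
Latest start in the last window 10:00–12:00 is 12:00 − 90 min = 10:30.

10:30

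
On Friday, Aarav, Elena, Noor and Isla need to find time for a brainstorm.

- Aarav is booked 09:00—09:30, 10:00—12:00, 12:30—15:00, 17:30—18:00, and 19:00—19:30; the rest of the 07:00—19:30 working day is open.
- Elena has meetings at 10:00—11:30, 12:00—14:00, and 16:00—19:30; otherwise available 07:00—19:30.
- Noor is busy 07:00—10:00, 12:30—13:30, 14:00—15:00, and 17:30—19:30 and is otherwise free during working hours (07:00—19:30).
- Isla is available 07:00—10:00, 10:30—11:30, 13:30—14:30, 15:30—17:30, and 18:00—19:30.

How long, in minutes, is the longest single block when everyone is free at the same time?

Aarav free within 07:00–19:30: 07:00–09:00, 09:30–10:00, 12:00–12:30, 15:00–17:30, 18:00–19:00.
Elena free within 07:00–19:30: 07:00–10:00, 11:30–12:00, 14:00–16:00.
Noor free within 07:00–19:30: 10:00–12:30, 13:30–14:00, 15:00–17:30.
Aarav ∩ Elena: 07:00–09:00, 09:30–10:00, 15:00–16:00.
Aarav ∩ Elena ∩ Noor: 15:00–16:00.
Aarav ∩ Elena ∩ Noor ∩ Isla: 15:30–16:00.
Single common window of 30 minutes.

30 minutes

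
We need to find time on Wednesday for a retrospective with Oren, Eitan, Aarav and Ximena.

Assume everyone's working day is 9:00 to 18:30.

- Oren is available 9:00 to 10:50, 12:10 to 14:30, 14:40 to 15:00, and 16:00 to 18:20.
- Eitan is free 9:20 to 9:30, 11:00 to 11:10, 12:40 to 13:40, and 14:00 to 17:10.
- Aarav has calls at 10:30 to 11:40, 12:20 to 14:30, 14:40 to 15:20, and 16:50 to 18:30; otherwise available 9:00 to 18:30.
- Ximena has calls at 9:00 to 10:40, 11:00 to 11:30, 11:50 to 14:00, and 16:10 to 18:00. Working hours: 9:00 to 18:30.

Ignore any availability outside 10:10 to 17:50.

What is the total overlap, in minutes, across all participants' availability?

10 minutes

Aarav free within 09:00–18:30: 09:00–10:30, 11:40–12:20, 14:30–14:40, 15:20–16:50.
Ximena free within 09:00–18:30: 10:40–11:00, 11:30–11:50, 14:00–16:10, 18:00–18:30.
Oren ∩ Eitan: 09:20–09:30, 12:40–13:40, 14:00–14:30, 14:40–15:00, 16:00–17:10.
Oren ∩ Eitan ∩ Aarav: 09:20–09:30, 16:00–16:50.
Oren ∩ Eitan ∩ Aarav ∩ Ximena: 16:00–16:10.
Restricted to 10:10–17:50: 16:00–16:10.
Total common minutes: 10.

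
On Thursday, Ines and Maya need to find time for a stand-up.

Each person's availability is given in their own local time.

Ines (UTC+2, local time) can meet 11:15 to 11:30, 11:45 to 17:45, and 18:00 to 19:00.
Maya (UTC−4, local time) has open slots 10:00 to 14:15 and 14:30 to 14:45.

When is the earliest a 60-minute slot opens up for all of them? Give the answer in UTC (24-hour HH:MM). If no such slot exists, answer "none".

14:00

Ines → UTC: 09:15–09:30, 09:45–15:45, 16:00–17:00.
Maya → UTC: 14:00–18:15, 18:30–18:45.
Ines ∩ Maya: 14:00–15:45, 16:00–17:00.
Windows ≥ 60 min: 14:00–15:45, 16:00–17:00.
Earliest such window starts at 14:00.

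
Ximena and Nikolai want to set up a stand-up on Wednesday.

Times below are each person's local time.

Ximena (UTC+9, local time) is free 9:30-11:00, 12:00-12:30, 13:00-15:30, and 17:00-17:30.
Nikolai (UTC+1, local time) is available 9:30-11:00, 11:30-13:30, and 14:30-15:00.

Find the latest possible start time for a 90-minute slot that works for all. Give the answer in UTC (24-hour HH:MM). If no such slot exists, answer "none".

Ximena → UTC: 00:30–02:00, 03:00–03:30, 04:00–06:30, 08:00–08:30.
Nikolai → UTC: 08:30–10:00, 10:30–12:30, 13:30–14:00.
Ximena ∩ Nikolai: (none).
Windows ≥ 90 min: (none).

none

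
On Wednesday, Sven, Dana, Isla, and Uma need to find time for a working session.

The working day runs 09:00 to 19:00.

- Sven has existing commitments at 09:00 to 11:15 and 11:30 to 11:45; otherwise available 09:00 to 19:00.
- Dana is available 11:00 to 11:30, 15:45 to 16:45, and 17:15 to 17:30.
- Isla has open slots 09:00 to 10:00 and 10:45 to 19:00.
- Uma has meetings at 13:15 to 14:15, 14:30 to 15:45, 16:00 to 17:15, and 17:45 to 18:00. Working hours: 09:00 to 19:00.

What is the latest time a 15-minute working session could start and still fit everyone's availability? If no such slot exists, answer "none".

17:15

Sven free within 09:00–19:00: 11:15–11:30, 11:45–19:00.
Uma free within 09:00–19:00: 09:00–13:15, 14:15–14:30, 15:45–16:00, 17:15–17:45, 18:00–19:00.
Sven ∩ Dana: 11:15–11:30, 15:45–16:45, 17:15–17:30.
Sven ∩ Dana ∩ Isla: 11:15–11:30, 15:45–16:45, 17:15–17:30.
Sven ∩ Dana ∩ Isla ∩ Uma: 11:15–11:30, 15:45–16:00, 17:15–17:30.
Windows ≥ 15 min: 11:15–11:30, 15:45–16:00, 17:15–17:30.
Latest start in the last window 17:15–17:30 is 17:30 − 15 min = 17:15.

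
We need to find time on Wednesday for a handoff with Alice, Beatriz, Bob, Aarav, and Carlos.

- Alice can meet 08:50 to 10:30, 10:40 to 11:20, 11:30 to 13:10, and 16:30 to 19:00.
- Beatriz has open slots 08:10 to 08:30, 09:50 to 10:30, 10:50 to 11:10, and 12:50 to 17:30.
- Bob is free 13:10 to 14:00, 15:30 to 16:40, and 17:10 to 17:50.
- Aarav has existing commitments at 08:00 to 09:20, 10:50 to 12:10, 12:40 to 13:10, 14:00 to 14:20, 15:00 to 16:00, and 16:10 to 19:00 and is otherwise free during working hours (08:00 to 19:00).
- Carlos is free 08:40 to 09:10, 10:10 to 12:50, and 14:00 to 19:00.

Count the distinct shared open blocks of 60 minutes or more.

0

Aarav free within 08:00–19:00: 09:20–10:50, 12:10–12:40, 13:10–14:00, 14:20–15:00, 16:00–16:10.
Alice ∩ Beatriz: 09:50–10:30, 10:50–11:10, 12:50–13:10, 16:30–17:30.
Alice ∩ Beatriz ∩ Bob: 16:30–16:40, 17:10–17:30.
Alice ∩ Beatriz ∩ Bob ∩ Aarav: (none).
Alice ∩ Beatriz ∩ Bob ∩ Aarav ∩ Carlos: (none).
Windows ≥ 60 min: (none).
That's 0 windows.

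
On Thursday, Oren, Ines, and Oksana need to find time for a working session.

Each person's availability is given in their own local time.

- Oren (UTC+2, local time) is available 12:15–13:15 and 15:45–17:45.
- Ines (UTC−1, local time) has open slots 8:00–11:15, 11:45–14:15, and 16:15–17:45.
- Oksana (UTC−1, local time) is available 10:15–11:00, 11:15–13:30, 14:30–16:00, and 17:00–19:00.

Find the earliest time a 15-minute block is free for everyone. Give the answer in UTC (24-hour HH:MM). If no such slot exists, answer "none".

13:45

Oren → UTC: 10:15–11:15, 13:45–15:45.
Ines → UTC: 09:00–12:15, 12:45–15:15, 17:15–18:45.
Oksana → UTC: 11:15–12:00, 12:15–14:30, 15:30–17:00, 18:00–20:00.
Oren ∩ Ines: 10:15–11:15, 13:45–15:15.
Oren ∩ Ines ∩ Oksana: 13:45–14:30.
Windows ≥ 15 min: 13:45–14:30.
Earliest such window starts at 13:45.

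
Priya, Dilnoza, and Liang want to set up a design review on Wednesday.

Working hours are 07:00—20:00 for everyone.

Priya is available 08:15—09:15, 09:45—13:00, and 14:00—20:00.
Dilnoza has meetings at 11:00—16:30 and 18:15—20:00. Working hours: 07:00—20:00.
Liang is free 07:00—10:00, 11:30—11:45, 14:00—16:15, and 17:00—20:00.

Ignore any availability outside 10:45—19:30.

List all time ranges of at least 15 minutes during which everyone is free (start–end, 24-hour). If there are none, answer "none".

Dilnoza free within 07:00–20:00: 07:00–11:00, 16:30–18:15.
Priya ∩ Dilnoza: 08:15–09:15, 09:45–11:00, 16:30–18:15.
Priya ∩ Dilnoza ∩ Liang: 08:15–09:15, 09:45–10:00, 17:00–18:15.
Restricted to 10:45–19:30: 17:00–18:15.
Windows ≥ 15 min: 17:00–18:15.

17:00–18:15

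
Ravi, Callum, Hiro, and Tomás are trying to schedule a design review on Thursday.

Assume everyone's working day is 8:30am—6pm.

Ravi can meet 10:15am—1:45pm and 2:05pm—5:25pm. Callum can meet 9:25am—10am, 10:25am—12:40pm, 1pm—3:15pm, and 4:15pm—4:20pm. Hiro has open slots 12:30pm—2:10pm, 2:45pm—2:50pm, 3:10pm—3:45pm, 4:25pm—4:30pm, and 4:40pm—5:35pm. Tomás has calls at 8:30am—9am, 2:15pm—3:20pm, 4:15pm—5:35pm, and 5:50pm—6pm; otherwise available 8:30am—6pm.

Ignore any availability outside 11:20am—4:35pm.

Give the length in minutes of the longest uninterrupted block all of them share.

45 minutes

Tomás free within 08:30–18:00: 09:00–14:15, 15:20–16:15, 17:35–17:50.
Ravi ∩ Callum: 10:25–12:40, 13:00–13:45, 14:05–15:15, 16:15–16:20.
Ravi ∩ Callum ∩ Hiro: 12:30–12:40, 13:00–13:45, 14:05–14:10, 14:45–14:50, 15:10–15:15.
Ravi ∩ Callum ∩ Hiro ∩ Tomás: 12:30–12:40, 13:00–13:45, 14:05–14:10.
Restricted to 11:20–16:35: 12:30–12:40, 13:00–13:45, 14:05–14:10.
Common window lengths: 10, 45, 5 min; longest is 45.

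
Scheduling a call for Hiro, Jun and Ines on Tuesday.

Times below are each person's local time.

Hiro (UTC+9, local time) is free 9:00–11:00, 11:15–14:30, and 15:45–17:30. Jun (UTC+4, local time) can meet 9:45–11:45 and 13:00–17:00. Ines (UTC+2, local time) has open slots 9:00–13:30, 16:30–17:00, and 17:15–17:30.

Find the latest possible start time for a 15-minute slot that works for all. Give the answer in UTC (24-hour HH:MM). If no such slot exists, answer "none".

Hiro → UTC: 00:00–02:00, 02:15–05:30, 06:45–08:30.
Jun → UTC: 05:45–07:45, 09:00–13:00.
Ines → UTC: 07:00–11:30, 14:30–15:00, 15:15–15:30.
Hiro ∩ Jun: 06:45–07:45.
Hiro ∩ Jun ∩ Ines: 07:00–07:45.
Windows ≥ 15 min: 07:00–07:45.
Latest start in the last window 07:00–07:45 is 07:45 − 15 min = 07:30.

07:30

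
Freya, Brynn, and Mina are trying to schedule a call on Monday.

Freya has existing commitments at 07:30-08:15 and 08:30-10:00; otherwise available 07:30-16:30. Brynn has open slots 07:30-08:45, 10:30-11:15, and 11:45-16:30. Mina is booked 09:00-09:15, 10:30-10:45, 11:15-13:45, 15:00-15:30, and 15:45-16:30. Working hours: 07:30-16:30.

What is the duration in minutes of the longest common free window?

Freya free within 07:30–16:30: 08:15–08:30, 10:00–16:30.
Mina free within 07:30–16:30: 07:30–09:00, 09:15–10:30, 10:45–11:15, 13:45–15:00, 15:30–15:45.
Freya ∩ Brynn: 08:15–08:30, 10:30–11:15, 11:45–16:30.
Freya ∩ Brynn ∩ Mina: 08:15–08:30, 10:45–11:15, 13:45–15:00, 15:30–15:45.
Common window lengths: 15, 30, 75, 15 min; longest is 75.

75 minutes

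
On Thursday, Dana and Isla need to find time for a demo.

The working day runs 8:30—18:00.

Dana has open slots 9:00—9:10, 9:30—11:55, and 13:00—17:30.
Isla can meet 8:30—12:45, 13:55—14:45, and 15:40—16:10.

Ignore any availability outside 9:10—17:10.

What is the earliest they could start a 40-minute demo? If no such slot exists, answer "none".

09:30

Dana ∩ Isla: 09:00–09:10, 09:30–11:55, 13:55–14:45, 15:40–16:10.
Restricted to 09:10–17:10: 09:30–11:55, 13:55–14:45, 15:40–16:10.
Windows ≥ 40 min: 09:30–11:55, 13:55–14:45.
Earliest such window starts at 09:30.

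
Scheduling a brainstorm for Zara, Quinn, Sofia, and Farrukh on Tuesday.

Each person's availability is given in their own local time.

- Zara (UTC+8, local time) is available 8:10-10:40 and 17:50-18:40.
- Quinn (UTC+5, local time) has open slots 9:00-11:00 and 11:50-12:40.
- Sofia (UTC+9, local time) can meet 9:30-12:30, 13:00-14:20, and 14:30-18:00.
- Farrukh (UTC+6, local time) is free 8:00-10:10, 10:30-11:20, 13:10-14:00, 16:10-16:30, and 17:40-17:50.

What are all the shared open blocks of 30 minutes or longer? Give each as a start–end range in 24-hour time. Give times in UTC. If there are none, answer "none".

none

Zara → UTC: 00:10–02:40, 09:50–10:40.
Quinn → UTC: 04:00–06:00, 06:50–07:40.
Sofia → UTC: 00:30–03:30, 04:00–05:20, 05:30–09:00.
Farrukh → UTC: 02:00–04:10, 04:30–05:20, 07:10–08:00, 10:10–10:30, 11:40–11:50.
Zara ∩ Quinn: (none).
Zara ∩ Quinn ∩ Sofia: (none).
Zara ∩ Quinn ∩ Sofia ∩ Farrukh: (none).
Windows ≥ 30 min: (none).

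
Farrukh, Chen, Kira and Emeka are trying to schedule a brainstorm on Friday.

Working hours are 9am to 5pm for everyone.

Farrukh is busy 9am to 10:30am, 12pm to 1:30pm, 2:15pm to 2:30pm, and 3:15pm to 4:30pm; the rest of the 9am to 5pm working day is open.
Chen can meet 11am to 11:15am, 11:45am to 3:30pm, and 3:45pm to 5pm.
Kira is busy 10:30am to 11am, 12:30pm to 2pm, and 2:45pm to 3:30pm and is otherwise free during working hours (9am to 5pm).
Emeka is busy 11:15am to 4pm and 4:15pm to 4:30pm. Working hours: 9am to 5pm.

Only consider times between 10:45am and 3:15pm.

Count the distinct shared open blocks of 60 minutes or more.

Farrukh free within 09:00–17:00: 10:30–12:00, 13:30–14:15, 14:30–15:15, 16:30–17:00.
Kira free within 09:00–17:00: 09:00–10:30, 11:00–12:30, 14:00–14:45, 15:30–17:00.
Emeka free within 09:00–17:00: 09:00–11:15, 16:00–16:15, 16:30–17:00.
Farrukh ∩ Chen: 11:00–11:15, 11:45–12:00, 13:30–14:15, 14:30–15:15, 16:30–17:00.
Farrukh ∩ Chen ∩ Kira: 11:00–11:15, 11:45–12:00, 14:00–14:15, 14:30–14:45, 16:30–17:00.
Farrukh ∩ Chen ∩ Kira ∩ Emeka: 11:00–11:15, 16:30–17:00.
Restricted to 10:45–15:15: 11:00–11:15.
Windows ≥ 60 min: (none).
That's 0 windows.

0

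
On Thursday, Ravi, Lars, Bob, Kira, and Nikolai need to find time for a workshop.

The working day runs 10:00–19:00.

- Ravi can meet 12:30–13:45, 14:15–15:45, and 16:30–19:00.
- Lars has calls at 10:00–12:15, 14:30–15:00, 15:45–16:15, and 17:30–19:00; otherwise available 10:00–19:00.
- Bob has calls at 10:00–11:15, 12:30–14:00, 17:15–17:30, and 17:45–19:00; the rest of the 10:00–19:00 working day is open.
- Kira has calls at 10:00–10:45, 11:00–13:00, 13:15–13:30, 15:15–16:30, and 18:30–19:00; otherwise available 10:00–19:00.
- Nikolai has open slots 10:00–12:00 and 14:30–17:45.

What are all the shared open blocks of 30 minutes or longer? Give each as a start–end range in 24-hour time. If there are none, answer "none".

Lars free within 10:00–19:00: 12:15–14:30, 15:00–15:45, 16:15–17:30.
Bob free within 10:00–19:00: 11:15–12:30, 14:00–17:15, 17:30–17:45.
Kira free within 10:00–19:00: 10:45–11:00, 13:00–13:15, 13:30–15:15, 16:30–18:30.
Ravi ∩ Lars: 12:30–13:45, 14:15–14:30, 15:00–15:45, 16:30–17:30.
Ravi ∩ Lars ∩ Bob: 14:15–14:30, 15:00–15:45, 16:30–17:15.
Ravi ∩ Lars ∩ Bob ∩ Kira: 14:15–14:30, 15:00–15:15, 16:30–17:15.
Ravi ∩ Lars ∩ Bob ∩ Kira ∩ Nikolai: 15:00–15:15, 16:30–17:15.
Windows ≥ 30 min: 16:30–17:15.

16:30–17:15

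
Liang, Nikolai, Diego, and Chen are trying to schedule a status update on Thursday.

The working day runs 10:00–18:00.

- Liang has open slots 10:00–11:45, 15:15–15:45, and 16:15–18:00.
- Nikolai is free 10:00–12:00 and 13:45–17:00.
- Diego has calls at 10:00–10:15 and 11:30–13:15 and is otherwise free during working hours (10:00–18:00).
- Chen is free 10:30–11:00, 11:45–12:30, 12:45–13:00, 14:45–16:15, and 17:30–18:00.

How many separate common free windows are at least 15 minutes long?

Diego free within 10:00–18:00: 10:15–11:30, 13:15–18:00.
Liang ∩ Nikolai: 10:00–11:45, 15:15–15:45, 16:15–17:00.
Liang ∩ Nikolai ∩ Diego: 10:15–11:30, 15:15–15:45, 16:15–17:00.
Liang ∩ Nikolai ∩ Diego ∩ Chen: 10:30–11:00, 15:15–15:45.
Windows ≥ 15 min: 10:30–11:00, 15:15–15:45.
That's 2 windows.

2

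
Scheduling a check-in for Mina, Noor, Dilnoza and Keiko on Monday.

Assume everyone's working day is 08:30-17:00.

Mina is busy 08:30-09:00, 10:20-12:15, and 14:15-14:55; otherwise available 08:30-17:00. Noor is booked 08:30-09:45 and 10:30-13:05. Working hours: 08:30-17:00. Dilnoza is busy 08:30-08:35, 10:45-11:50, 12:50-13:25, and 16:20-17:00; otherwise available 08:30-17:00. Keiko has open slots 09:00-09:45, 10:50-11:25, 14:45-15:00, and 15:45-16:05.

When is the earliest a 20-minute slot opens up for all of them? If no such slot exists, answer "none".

15:45

Mina free within 08:30–17:00: 09:00–10:20, 12:15–14:15, 14:55–17:00.
Noor free within 08:30–17:00: 09:45–10:30, 13:05–17:00.
Dilnoza free within 08:30–17:00: 08:35–10:45, 11:50–12:50, 13:25–16:20.
Mina ∩ Noor: 09:45–10:20, 13:05–14:15, 14:55–17:00.
Mina ∩ Noor ∩ Dilnoza: 09:45–10:20, 13:25–14:15, 14:55–16:20.
Mina ∩ Noor ∩ Dilnoza ∩ Keiko: 14:55–15:00, 15:45–16:05.
Windows ≥ 20 min: 15:45–16:05.
Earliest such window starts at 15:45.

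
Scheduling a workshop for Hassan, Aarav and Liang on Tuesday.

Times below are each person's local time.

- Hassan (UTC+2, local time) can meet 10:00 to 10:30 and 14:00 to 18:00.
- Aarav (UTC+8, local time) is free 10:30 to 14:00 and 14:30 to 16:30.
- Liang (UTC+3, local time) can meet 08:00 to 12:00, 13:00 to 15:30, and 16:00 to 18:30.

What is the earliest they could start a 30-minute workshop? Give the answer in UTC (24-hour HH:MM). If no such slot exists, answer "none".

08:00

Hassan → UTC: 08:00–08:30, 12:00–16:00.
Aarav → UTC: 02:30–06:00, 06:30–08:30.
Liang → UTC: 05:00–09:00, 10:00–12:30, 13:00–15:30.
Hassan ∩ Aarav: 08:00–08:30.
Hassan ∩ Aarav ∩ Liang: 08:00–08:30.
Windows ≥ 30 min: 08:00–08:30.
Earliest such window starts at 08:00.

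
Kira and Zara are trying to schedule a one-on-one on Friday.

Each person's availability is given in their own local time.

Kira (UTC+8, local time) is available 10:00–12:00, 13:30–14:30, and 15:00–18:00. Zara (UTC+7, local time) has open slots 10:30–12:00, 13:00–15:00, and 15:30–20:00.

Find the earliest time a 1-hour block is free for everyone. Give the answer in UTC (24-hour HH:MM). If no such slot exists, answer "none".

07:00

Kira → UTC: 02:00–04:00, 05:30–06:30, 07:00–10:00.
Zara → UTC: 03:30–05:00, 06:00–08:00, 08:30–13:00.
Kira ∩ Zara: 03:30–04:00, 06:00–06:30, 07:00–08:00, 08:30–10:00.
Windows ≥ 60 min: 07:00–08:00, 08:30–10:00.
Earliest such window starts at 07:00.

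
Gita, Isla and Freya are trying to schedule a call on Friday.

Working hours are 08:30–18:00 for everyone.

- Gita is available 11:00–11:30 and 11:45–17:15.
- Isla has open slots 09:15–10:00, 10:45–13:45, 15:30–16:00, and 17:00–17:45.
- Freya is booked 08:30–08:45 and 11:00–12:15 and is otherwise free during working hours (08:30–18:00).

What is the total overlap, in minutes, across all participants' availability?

Freya free within 08:30–18:00: 08:45–11:00, 12:15–18:00.
Gita ∩ Isla: 11:00–11:30, 11:45–13:45, 15:30–16:00, 17:00–17:15.
Gita ∩ Isla ∩ Freya: 12:15–13:45, 15:30–16:00, 17:00–17:15.
Total common minutes: 90 + 30 + 15 = 135.

135 minutes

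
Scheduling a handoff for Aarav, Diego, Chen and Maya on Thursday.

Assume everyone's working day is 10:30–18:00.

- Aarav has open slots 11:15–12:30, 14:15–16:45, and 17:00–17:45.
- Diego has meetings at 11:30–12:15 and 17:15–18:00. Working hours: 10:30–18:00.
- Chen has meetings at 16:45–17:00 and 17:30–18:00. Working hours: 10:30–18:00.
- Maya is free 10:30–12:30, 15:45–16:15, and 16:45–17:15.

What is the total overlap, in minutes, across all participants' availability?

Diego free within 10:30–18:00: 10:30–11:30, 12:15–17:15.
Chen free within 10:30–18:00: 10:30–16:45, 17:00–17:30.
Aarav ∩ Diego: 11:15–11:30, 12:15–12:30, 14:15–16:45, 17:00–17:15.
Aarav ∩ Diego ∩ Chen: 11:15–11:30, 12:15–12:30, 14:15–16:45, 17:00–17:15.
Aarav ∩ Diego ∩ Chen ∩ Maya: 11:15–11:30, 12:15–12:30, 15:45–16:15, 17:00–17:15.
Total common minutes: 15 + 15 + 30 + 15 = 75.

75 minutes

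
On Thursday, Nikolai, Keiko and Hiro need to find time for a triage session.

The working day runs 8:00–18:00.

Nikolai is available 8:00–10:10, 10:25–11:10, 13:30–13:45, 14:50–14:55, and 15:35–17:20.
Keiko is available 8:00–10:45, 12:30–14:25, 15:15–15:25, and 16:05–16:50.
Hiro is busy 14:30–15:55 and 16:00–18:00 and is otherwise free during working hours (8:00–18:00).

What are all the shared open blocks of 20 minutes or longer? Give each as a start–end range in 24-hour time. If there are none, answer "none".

08:00–10:10, 10:25–10:45

Hiro free within 08:00–18:00: 08:00–14:30, 15:55–16:00.
Nikolai ∩ Keiko: 08:00–10:10, 10:25–10:45, 13:30–13:45, 16:05–16:50.
Nikolai ∩ Keiko ∩ Hiro: 08:00–10:10, 10:25–10:45, 13:30–13:45.
Windows ≥ 20 min: 08:00–10:10, 10:25–10:45.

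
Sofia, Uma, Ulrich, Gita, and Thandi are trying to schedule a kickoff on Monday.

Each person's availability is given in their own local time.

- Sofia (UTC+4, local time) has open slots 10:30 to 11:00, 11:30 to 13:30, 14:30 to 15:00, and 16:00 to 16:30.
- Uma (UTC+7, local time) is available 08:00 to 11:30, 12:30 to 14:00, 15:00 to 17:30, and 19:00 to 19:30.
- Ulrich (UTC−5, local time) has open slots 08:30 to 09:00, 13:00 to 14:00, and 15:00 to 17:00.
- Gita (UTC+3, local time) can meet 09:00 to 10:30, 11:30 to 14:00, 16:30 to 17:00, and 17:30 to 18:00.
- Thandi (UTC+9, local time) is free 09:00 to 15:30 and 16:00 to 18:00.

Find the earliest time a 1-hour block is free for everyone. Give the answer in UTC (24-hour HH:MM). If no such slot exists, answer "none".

none

Sofia → UTC: 06:30–07:00, 07:30–09:30, 10:30–11:00, 12:00–12:30.
Uma → UTC: 01:00–04:30, 05:30–07:00, 08:00–10:30, 12:00–12:30.
Ulrich → UTC: 13:30–14:00, 18:00–19:00, 20:00–22:00.
Gita → UTC: 06:00–07:30, 08:30–11:00, 13:30–14:00, 14:30–15:00.
Thandi → UTC: 00:00–06:30, 07:00–09:00.
Sofia ∩ Uma: 06:30–07:00, 08:00–09:30, 12:00–12:30.
Sofia ∩ Uma ∩ Ulrich: (none).
Sofia ∩ Uma ∩ Ulrich ∩ Gita: (none).
Sofia ∩ Uma ∩ Ulrich ∩ Gita ∩ Thandi: (none).
Windows ≥ 60 min: (none).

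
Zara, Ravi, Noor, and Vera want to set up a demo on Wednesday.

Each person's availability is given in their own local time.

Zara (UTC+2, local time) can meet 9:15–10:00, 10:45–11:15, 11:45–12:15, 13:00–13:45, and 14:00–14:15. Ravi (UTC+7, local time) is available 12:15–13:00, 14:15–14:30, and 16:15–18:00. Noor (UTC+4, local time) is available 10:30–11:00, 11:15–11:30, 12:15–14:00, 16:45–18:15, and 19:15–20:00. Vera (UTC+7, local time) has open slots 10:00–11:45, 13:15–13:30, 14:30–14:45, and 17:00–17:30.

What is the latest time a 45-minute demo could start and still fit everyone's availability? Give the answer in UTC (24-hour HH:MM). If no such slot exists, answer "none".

Zara → UTC: 07:15–08:00, 08:45–09:15, 09:45–10:15, 11:00–11:45, 12:00–12:15.
Ravi → UTC: 05:15–06:00, 07:15–07:30, 09:15–11:00.
Noor → UTC: 06:30–07:00, 07:15–07:30, 08:15–10:00, 12:45–14:15, 15:15–16:00.
Vera → UTC: 03:00–04:45, 06:15–06:30, 07:30–07:45, 10:00–10:30.
Zara ∩ Ravi: 07:15–07:30, 09:45–10:15.
Zara ∩ Ravi ∩ Noor: 07:15–07:30, 09:45–10:00.
Zara ∩ Ravi ∩ Noor ∩ Vera: (none).
Windows ≥ 45 min: (none).

none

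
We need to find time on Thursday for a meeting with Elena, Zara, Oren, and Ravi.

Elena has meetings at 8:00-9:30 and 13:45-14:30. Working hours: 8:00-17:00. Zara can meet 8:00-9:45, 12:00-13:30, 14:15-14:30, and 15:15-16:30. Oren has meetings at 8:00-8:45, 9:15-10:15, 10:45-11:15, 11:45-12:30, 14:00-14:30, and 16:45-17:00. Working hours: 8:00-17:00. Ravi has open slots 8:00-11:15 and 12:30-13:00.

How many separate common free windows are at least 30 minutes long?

1

Elena free within 08:00–17:00: 09:30–13:45, 14:30–17:00.
Oren free within 08:00–17:00: 08:45–09:15, 10:15–10:45, 11:15–11:45, 12:30–14:00, 14:30–16:45.
Elena ∩ Zara: 09:30–09:45, 12:00–13:30, 15:15–16:30.
Elena ∩ Zara ∩ Oren: 12:30–13:30, 15:15–16:30.
Elena ∩ Zara ∩ Oren ∩ Ravi: 12:30–13:00.
Windows ≥ 30 min: 12:30–13:00.
That's 1 window.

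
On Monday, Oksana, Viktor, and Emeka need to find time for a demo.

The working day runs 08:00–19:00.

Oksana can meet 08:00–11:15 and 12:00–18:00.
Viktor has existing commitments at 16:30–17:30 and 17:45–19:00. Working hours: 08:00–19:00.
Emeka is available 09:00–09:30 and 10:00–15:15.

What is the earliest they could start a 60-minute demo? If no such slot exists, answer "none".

10:00

Viktor free within 08:00–19:00: 08:00–16:30, 17:30–17:45.
Oksana ∩ Viktor: 08:00–11:15, 12:00–16:30, 17:30–17:45.
Oksana ∩ Viktor ∩ Emeka: 09:00–09:30, 10:00–11:15, 12:00–15:15.
Windows ≥ 60 min: 10:00–11:15, 12:00–15:15.
Earliest such window starts at 10:00.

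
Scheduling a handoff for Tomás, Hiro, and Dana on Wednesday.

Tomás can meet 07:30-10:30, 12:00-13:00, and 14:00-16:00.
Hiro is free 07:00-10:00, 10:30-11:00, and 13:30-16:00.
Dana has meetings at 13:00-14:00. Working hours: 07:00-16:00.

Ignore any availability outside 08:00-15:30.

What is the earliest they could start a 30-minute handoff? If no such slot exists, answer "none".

Dana free within 07:00–16:00: 07:00–13:00, 14:00–16:00.
Tomás ∩ Hiro: 07:30–10:00, 14:00–16:00.
Tomás ∩ Hiro ∩ Dana: 07:30–10:00, 14:00–16:00.
Restricted to 08:00–15:30: 08:00–10:00, 14:00–15:30.
Windows ≥ 30 min: 08:00–10:00, 14:00–15:30.
Earliest such window starts at 08:00.

08:00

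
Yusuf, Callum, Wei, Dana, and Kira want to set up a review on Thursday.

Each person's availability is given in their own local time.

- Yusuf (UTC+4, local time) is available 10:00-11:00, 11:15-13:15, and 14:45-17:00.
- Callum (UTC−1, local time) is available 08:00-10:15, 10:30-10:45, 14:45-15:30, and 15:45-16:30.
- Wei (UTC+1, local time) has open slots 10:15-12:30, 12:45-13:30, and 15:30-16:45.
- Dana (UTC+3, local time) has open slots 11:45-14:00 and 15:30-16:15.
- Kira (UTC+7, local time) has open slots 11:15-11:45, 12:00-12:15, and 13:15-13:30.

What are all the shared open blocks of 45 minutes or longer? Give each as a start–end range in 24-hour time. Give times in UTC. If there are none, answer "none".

Yusuf → UTC: 06:00–07:00, 07:15–09:15, 10:45–13:00.
Callum → UTC: 09:00–11:15, 11:30–11:45, 15:45–16:30, 16:45–17:30.
Wei → UTC: 09:15–11:30, 11:45–12:30, 14:30–15:45.
Dana → UTC: 08:45–11:00, 12:30–13:15.
Kira → UTC: 04:15–04:45, 05:00–05:15, 06:15–06:30.
Yusuf ∩ Callum: 09:00–09:15, 10:45–11:15, 11:30–11:45.
Yusuf ∩ Callum ∩ Wei: 10:45–11:15.
Yusuf ∩ Callum ∩ Wei ∩ Dana: 10:45–11:00.
Yusuf ∩ Callum ∩ Wei ∩ Dana ∩ Kira: (none).
Windows ≥ 45 min: (none).

none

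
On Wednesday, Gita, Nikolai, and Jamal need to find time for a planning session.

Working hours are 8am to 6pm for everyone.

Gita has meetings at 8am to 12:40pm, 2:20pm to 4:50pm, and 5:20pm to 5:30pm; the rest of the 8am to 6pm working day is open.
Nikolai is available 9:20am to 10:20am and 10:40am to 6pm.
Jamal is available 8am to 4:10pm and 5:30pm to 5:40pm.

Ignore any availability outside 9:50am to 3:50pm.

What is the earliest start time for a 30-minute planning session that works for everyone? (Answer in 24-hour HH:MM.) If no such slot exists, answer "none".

12:40

Gita free within 08:00–18:00: 12:40–14:20, 16:50–17:20, 17:30–18:00.
Gita ∩ Nikolai: 12:40–14:20, 16:50–17:20, 17:30–18:00.
Gita ∩ Nikolai ∩ Jamal: 12:40–14:20, 17:30–17:40.
Restricted to 09:50–15:50: 12:40–14:20.
Windows ≥ 30 min: 12:40–14:20.
Earliest such window starts at 12:40.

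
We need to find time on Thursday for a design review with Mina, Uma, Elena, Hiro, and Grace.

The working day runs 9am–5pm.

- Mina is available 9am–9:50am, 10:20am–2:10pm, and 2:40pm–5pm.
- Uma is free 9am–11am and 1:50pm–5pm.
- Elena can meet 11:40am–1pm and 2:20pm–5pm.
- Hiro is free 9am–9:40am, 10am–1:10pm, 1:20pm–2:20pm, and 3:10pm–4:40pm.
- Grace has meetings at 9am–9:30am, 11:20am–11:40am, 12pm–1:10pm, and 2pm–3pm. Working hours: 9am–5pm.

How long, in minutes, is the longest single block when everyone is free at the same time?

Grace free within 09:00–17:00: 09:30–11:20, 11:40–12:00, 13:10–14:00, 15:00–17:00.
Mina ∩ Uma: 09:00–09:50, 10:20–11:00, 13:50–14:10, 14:40–17:00.
Mina ∩ Uma ∩ Elena: 14:40–17:00.
Mina ∩ Uma ∩ Elena ∩ Hiro: 15:10–16:40.
Mina ∩ Uma ∩ Elena ∩ Hiro ∩ Grace: 15:10–16:40.
Single common window of 90 minutes.

90 minutes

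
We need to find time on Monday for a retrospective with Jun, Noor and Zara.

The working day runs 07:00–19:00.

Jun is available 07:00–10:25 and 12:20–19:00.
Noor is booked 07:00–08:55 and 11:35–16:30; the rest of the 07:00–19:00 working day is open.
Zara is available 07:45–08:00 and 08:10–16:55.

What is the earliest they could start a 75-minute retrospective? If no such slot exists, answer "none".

Noor free within 07:00–19:00: 08:55–11:35, 16:30–19:00.
Jun ∩ Noor: 08:55–10:25, 16:30–19:00.
Jun ∩ Noor ∩ Zara: 08:55–10:25, 16:30–16:55.
Windows ≥ 75 min: 08:55–10:25.
Earliest such window starts at 08:55.

08:55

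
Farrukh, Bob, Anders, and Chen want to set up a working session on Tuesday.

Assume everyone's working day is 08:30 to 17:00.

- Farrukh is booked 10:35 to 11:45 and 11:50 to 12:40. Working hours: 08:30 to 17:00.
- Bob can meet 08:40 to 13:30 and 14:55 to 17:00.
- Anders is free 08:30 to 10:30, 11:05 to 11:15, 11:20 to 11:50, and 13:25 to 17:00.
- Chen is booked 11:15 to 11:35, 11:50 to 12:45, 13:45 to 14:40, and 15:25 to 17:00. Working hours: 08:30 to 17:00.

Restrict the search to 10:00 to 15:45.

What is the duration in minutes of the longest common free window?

Farrukh free within 08:30–17:00: 08:30–10:35, 11:45–11:50, 12:40–17:00.
Chen free within 08:30–17:00: 08:30–11:15, 11:35–11:50, 12:45–13:45, 14:40–15:25.
Farrukh ∩ Bob: 08:40–10:35, 11:45–11:50, 12:40–13:30, 14:55–17:00.
Farrukh ∩ Bob ∩ Anders: 08:40–10:30, 11:45–11:50, 13:25–13:30, 14:55–17:00.
Farrukh ∩ Bob ∩ Anders ∩ Chen: 08:40–10:30, 11:45–11:50, 13:25–13:30, 14:55–15:25.
Restricted to 10:00–15:45: 10:00–10:30, 11:45–11:50, 13:25–13:30, 14:55–15:25.
Common window lengths: 30, 5, 5, 30 min; longest is 30.

30 minutes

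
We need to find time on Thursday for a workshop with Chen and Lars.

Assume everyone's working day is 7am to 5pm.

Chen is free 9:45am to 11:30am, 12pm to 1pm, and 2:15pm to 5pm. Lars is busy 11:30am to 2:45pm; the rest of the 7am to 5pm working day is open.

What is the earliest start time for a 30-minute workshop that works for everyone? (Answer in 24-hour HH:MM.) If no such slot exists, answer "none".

09:45

Lars free within 07:00–17:00: 07:00–11:30, 14:45–17:00.
Chen ∩ Lars: 09:45–11:30, 14:45–17:00.
Windows ≥ 30 min: 09:45–11:30, 14:45–17:00.
Earliest such window starts at 09:45.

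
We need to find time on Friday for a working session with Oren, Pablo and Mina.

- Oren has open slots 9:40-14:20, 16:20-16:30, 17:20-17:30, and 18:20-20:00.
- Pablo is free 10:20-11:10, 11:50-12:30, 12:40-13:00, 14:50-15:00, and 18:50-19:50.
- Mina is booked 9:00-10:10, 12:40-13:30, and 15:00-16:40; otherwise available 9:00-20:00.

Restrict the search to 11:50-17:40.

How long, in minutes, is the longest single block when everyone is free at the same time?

Mina free within 09:00–20:00: 10:10–12:40, 13:30–15:00, 16:40–20:00.
Oren ∩ Pablo: 10:20–11:10, 11:50–12:30, 12:40–13:00, 18:50–19:50.
Oren ∩ Pablo ∩ Mina: 10:20–11:10, 11:50–12:30, 18:50–19:50.
Restricted to 11:50–17:40: 11:50–12:30.
Single common window of 40 minutes.

40 minutes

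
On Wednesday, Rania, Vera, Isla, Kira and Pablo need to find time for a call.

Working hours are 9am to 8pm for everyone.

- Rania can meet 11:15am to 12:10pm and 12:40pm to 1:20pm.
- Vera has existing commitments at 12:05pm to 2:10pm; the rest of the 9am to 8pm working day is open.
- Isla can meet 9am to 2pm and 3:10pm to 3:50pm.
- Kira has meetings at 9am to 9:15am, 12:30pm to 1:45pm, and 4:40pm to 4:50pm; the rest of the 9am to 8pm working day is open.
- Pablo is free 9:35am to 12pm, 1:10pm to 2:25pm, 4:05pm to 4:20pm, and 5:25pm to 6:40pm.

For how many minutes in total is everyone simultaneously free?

45 minutes

Vera free within 09:00–20:00: 09:00–12:05, 14:10–20:00.
Kira free within 09:00–20:00: 09:15–12:30, 13:45–16:40, 16:50–20:00.
Rania ∩ Vera: 11:15–12:05.
Rania ∩ Vera ∩ Isla: 11:15–12:05.
Rania ∩ Vera ∩ Isla ∩ Kira: 11:15–12:05.
Rania ∩ Vera ∩ Isla ∩ Kira ∩ Pablo: 11:15–12:00.
Total common minutes: 45.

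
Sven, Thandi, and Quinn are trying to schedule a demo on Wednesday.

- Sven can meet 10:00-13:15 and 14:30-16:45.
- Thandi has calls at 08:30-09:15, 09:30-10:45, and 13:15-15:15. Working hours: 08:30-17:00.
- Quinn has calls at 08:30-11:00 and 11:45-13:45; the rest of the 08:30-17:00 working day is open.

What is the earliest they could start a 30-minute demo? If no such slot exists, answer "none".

Thandi free within 08:30–17:00: 09:15–09:30, 10:45–13:15, 15:15–17:00.
Quinn free within 08:30–17:00: 11:00–11:45, 13:45–17:00.
Sven ∩ Thandi: 10:45–13:15, 15:15–16:45.
Sven ∩ Thandi ∩ Quinn: 11:00–11:45, 15:15–16:45.
Windows ≥ 30 min: 11:00–11:45, 15:15–16:45.
Earliest such window starts at 11:00.

11:00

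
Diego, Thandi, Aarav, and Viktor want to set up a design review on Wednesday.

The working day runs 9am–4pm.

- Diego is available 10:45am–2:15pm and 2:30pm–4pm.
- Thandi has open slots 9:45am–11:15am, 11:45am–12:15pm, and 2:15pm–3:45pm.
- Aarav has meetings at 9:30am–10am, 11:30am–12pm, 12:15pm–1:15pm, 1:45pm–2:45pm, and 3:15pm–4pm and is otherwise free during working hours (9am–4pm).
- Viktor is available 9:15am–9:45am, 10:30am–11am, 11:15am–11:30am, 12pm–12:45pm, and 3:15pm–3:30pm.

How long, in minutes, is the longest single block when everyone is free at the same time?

15 minutes

Aarav free within 09:00–16:00: 09:00–09:30, 10:00–11:30, 12:00–12:15, 13:15–13:45, 14:45–15:15.
Diego ∩ Thandi: 10:45–11:15, 11:45–12:15, 14:30–15:45.
Diego ∩ Thandi ∩ Aarav: 10:45–11:15, 12:00–12:15, 14:45–15:15.
Diego ∩ Thandi ∩ Aarav ∩ Viktor: 10:45–11:00, 12:00–12:15.
Common window lengths: 15, 15 min; longest is 15.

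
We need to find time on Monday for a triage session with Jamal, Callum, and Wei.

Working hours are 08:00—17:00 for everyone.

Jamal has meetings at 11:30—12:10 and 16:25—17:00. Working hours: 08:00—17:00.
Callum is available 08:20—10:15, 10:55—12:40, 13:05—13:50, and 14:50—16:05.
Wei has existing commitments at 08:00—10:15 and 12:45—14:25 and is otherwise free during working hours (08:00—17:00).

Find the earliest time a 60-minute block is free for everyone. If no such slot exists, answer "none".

Jamal free within 08:00–17:00: 08:00–11:30, 12:10–16:25.
Wei free within 08:00–17:00: 10:15–12:45, 14:25–17:00.
Jamal ∩ Callum: 08:20–10:15, 10:55–11:30, 12:10–12:40, 13:05–13:50, 14:50–16:05.
Jamal ∩ Callum ∩ Wei: 10:55–11:30, 12:10–12:40, 14:50–16:05.
Windows ≥ 60 min: 14:50–16:05.
Earliest such window starts at 14:50.

14:50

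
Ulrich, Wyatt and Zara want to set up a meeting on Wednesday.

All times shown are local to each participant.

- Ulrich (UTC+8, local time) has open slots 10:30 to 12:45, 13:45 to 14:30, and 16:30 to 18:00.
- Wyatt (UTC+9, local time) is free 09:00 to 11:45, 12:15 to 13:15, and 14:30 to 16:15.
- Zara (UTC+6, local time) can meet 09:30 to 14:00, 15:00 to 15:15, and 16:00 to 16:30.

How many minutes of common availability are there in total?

90 minutes

Ulrich → UTC: 02:30–04:45, 05:45–06:30, 08:30–10:00.
Wyatt → UTC: 00:00–02:45, 03:15–04:15, 05:30–07:15.
Zara → UTC: 03:30–08:00, 09:00–09:15, 10:00–10:30.
Ulrich ∩ Wyatt: 02:30–02:45, 03:15–04:15, 05:45–06:30.
Ulrich ∩ Wyatt ∩ Zara: 03:30–04:15, 05:45–06:30.
Total common minutes: 45 + 45 = 90.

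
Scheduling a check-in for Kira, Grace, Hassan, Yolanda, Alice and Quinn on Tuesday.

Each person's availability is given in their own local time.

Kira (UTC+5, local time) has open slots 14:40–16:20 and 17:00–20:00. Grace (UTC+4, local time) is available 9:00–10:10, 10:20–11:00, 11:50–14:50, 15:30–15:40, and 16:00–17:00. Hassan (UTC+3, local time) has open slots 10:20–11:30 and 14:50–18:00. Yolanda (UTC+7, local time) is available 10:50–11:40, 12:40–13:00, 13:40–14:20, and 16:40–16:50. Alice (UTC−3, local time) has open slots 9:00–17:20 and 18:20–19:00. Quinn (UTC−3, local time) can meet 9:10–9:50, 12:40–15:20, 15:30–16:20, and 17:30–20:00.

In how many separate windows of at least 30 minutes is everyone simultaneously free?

Kira → UTC: 09:40–11:20, 12:00–15:00.
Grace → UTC: 05:00–06:10, 06:20–07:00, 07:50–10:50, 11:30–11:40, 12:00–13:00.
Hassan → UTC: 07:20–08:30, 11:50–15:00.
Yolanda → UTC: 03:50–04:40, 05:40–06:00, 06:40–07:20, 09:40–09:50.
Alice → UTC: 12:00–20:20, 21:20–22:00.
Quinn → UTC: 12:10–12:50, 15:40–18:20, 18:30–19:20, 20:30–23:00.
Kira ∩ Grace: 09:40–10:50, 12:00–13:00.
Kira ∩ Grace ∩ Hassan: 12:00–13:00.
Kira ∩ Grace ∩ Hassan ∩ Yolanda: (none).
Kira ∩ Grace ∩ Hassan ∩ Yolanda ∩ Alice: (none).
Kira ∩ Grace ∩ Hassan ∩ Yolanda ∩ Alice ∩ Quinn: (none).
Windows ≥ 30 min: (none).
That's 0 windows.

0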